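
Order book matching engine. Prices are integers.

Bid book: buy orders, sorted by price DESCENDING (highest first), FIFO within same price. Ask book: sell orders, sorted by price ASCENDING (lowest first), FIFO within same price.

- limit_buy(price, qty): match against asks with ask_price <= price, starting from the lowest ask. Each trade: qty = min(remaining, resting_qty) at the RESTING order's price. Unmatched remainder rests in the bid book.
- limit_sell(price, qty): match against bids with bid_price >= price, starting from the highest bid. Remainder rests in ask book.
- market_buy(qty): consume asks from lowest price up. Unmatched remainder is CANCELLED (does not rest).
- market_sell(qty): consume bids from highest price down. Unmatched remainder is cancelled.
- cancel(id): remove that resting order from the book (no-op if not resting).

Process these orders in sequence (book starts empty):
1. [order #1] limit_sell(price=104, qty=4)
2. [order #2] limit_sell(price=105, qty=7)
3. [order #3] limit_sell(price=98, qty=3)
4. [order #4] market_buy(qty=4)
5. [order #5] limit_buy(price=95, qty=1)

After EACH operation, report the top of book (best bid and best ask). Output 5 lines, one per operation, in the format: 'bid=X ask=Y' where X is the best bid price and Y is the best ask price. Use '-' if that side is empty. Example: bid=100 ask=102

After op 1 [order #1] limit_sell(price=104, qty=4): fills=none; bids=[-] asks=[#1:4@104]
After op 2 [order #2] limit_sell(price=105, qty=7): fills=none; bids=[-] asks=[#1:4@104 #2:7@105]
After op 3 [order #3] limit_sell(price=98, qty=3): fills=none; bids=[-] asks=[#3:3@98 #1:4@104 #2:7@105]
After op 4 [order #4] market_buy(qty=4): fills=#4x#3:3@98 #4x#1:1@104; bids=[-] asks=[#1:3@104 #2:7@105]
After op 5 [order #5] limit_buy(price=95, qty=1): fills=none; bids=[#5:1@95] asks=[#1:3@104 #2:7@105]

Answer: bid=- ask=104
bid=- ask=104
bid=- ask=98
bid=- ask=104
bid=95 ask=104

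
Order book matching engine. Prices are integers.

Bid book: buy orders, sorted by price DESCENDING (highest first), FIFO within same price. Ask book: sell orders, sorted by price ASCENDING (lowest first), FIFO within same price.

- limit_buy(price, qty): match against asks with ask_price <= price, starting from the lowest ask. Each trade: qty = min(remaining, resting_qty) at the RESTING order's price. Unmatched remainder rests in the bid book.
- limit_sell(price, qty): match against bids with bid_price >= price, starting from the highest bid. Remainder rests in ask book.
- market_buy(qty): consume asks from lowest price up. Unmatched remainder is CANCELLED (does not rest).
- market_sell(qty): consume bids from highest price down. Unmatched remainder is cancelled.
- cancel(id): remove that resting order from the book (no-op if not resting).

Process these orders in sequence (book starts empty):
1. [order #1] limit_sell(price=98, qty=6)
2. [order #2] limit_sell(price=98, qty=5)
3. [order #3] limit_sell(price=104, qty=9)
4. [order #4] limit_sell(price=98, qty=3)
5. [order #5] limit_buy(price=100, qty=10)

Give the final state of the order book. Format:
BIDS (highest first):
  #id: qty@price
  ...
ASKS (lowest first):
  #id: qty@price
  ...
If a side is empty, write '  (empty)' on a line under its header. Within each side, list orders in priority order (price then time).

Answer: BIDS (highest first):
  (empty)
ASKS (lowest first):
  #2: 1@98
  #4: 3@98
  #3: 9@104

Derivation:
After op 1 [order #1] limit_sell(price=98, qty=6): fills=none; bids=[-] asks=[#1:6@98]
After op 2 [order #2] limit_sell(price=98, qty=5): fills=none; bids=[-] asks=[#1:6@98 #2:5@98]
After op 3 [order #3] limit_sell(price=104, qty=9): fills=none; bids=[-] asks=[#1:6@98 #2:5@98 #3:9@104]
After op 4 [order #4] limit_sell(price=98, qty=3): fills=none; bids=[-] asks=[#1:6@98 #2:5@98 #4:3@98 #3:9@104]
After op 5 [order #5] limit_buy(price=100, qty=10): fills=#5x#1:6@98 #5x#2:4@98; bids=[-] asks=[#2:1@98 #4:3@98 #3:9@104]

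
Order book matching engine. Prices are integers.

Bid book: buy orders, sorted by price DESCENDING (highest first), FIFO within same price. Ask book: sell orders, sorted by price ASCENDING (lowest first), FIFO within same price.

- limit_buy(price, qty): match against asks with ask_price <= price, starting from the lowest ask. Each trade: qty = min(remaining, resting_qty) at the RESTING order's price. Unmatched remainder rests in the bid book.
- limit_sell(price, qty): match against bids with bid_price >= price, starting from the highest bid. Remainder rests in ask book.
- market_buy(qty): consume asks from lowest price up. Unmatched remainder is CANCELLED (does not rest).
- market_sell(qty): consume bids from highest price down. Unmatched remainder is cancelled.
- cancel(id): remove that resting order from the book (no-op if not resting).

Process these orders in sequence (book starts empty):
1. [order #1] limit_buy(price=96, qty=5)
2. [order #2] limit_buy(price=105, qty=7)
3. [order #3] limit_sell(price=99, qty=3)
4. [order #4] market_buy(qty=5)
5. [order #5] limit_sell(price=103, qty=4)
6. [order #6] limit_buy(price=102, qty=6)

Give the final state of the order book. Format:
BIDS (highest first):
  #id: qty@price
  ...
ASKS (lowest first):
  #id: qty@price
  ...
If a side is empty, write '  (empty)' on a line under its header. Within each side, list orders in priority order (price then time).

Answer: BIDS (highest first):
  #6: 6@102
  #1: 5@96
ASKS (lowest first):
  (empty)

Derivation:
After op 1 [order #1] limit_buy(price=96, qty=5): fills=none; bids=[#1:5@96] asks=[-]
After op 2 [order #2] limit_buy(price=105, qty=7): fills=none; bids=[#2:7@105 #1:5@96] asks=[-]
After op 3 [order #3] limit_sell(price=99, qty=3): fills=#2x#3:3@105; bids=[#2:4@105 #1:5@96] asks=[-]
After op 4 [order #4] market_buy(qty=5): fills=none; bids=[#2:4@105 #1:5@96] asks=[-]
After op 5 [order #5] limit_sell(price=103, qty=4): fills=#2x#5:4@105; bids=[#1:5@96] asks=[-]
After op 6 [order #6] limit_buy(price=102, qty=6): fills=none; bids=[#6:6@102 #1:5@96] asks=[-]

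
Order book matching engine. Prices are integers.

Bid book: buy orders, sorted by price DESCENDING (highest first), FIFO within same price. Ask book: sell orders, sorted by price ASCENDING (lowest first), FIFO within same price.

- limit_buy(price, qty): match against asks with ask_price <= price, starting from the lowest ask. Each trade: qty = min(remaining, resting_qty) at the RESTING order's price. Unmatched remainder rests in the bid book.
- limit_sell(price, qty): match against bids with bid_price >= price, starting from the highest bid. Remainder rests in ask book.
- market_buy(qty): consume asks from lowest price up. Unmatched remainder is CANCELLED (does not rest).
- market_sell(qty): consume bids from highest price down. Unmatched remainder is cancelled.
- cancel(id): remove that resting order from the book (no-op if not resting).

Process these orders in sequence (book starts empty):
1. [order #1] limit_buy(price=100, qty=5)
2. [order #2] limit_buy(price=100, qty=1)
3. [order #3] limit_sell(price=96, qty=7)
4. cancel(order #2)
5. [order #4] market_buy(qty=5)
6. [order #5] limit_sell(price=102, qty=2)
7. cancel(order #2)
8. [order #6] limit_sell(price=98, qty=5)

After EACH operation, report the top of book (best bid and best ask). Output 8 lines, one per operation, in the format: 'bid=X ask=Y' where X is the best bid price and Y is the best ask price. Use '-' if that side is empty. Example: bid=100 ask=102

After op 1 [order #1] limit_buy(price=100, qty=5): fills=none; bids=[#1:5@100] asks=[-]
After op 2 [order #2] limit_buy(price=100, qty=1): fills=none; bids=[#1:5@100 #2:1@100] asks=[-]
After op 3 [order #3] limit_sell(price=96, qty=7): fills=#1x#3:5@100 #2x#3:1@100; bids=[-] asks=[#3:1@96]
After op 4 cancel(order #2): fills=none; bids=[-] asks=[#3:1@96]
After op 5 [order #4] market_buy(qty=5): fills=#4x#3:1@96; bids=[-] asks=[-]
After op 6 [order #5] limit_sell(price=102, qty=2): fills=none; bids=[-] asks=[#5:2@102]
After op 7 cancel(order #2): fills=none; bids=[-] asks=[#5:2@102]
After op 8 [order #6] limit_sell(price=98, qty=5): fills=none; bids=[-] asks=[#6:5@98 #5:2@102]

Answer: bid=100 ask=-
bid=100 ask=-
bid=- ask=96
bid=- ask=96
bid=- ask=-
bid=- ask=102
bid=- ask=102
bid=- ask=98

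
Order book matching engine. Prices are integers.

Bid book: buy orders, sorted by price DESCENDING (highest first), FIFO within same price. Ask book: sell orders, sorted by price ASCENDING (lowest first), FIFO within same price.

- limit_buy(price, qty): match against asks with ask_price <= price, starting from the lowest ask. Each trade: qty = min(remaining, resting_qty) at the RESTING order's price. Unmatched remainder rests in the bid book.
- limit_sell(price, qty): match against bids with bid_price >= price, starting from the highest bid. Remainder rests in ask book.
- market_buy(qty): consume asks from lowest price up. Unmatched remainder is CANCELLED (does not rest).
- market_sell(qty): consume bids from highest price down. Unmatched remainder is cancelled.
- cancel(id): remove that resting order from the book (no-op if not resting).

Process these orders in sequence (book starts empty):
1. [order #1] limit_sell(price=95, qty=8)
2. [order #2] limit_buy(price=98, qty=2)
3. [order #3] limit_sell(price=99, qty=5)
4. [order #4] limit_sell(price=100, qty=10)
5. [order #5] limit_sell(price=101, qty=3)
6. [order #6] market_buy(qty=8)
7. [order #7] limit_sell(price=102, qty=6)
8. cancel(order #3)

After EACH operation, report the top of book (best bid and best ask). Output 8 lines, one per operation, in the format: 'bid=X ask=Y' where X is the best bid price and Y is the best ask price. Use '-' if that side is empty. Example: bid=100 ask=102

Answer: bid=- ask=95
bid=- ask=95
bid=- ask=95
bid=- ask=95
bid=- ask=95
bid=- ask=99
bid=- ask=99
bid=- ask=100

Derivation:
After op 1 [order #1] limit_sell(price=95, qty=8): fills=none; bids=[-] asks=[#1:8@95]
After op 2 [order #2] limit_buy(price=98, qty=2): fills=#2x#1:2@95; bids=[-] asks=[#1:6@95]
After op 3 [order #3] limit_sell(price=99, qty=5): fills=none; bids=[-] asks=[#1:6@95 #3:5@99]
After op 4 [order #4] limit_sell(price=100, qty=10): fills=none; bids=[-] asks=[#1:6@95 #3:5@99 #4:10@100]
After op 5 [order #5] limit_sell(price=101, qty=3): fills=none; bids=[-] asks=[#1:6@95 #3:5@99 #4:10@100 #5:3@101]
After op 6 [order #6] market_buy(qty=8): fills=#6x#1:6@95 #6x#3:2@99; bids=[-] asks=[#3:3@99 #4:10@100 #5:3@101]
After op 7 [order #7] limit_sell(price=102, qty=6): fills=none; bids=[-] asks=[#3:3@99 #4:10@100 #5:3@101 #7:6@102]
After op 8 cancel(order #3): fills=none; bids=[-] asks=[#4:10@100 #5:3@101 #7:6@102]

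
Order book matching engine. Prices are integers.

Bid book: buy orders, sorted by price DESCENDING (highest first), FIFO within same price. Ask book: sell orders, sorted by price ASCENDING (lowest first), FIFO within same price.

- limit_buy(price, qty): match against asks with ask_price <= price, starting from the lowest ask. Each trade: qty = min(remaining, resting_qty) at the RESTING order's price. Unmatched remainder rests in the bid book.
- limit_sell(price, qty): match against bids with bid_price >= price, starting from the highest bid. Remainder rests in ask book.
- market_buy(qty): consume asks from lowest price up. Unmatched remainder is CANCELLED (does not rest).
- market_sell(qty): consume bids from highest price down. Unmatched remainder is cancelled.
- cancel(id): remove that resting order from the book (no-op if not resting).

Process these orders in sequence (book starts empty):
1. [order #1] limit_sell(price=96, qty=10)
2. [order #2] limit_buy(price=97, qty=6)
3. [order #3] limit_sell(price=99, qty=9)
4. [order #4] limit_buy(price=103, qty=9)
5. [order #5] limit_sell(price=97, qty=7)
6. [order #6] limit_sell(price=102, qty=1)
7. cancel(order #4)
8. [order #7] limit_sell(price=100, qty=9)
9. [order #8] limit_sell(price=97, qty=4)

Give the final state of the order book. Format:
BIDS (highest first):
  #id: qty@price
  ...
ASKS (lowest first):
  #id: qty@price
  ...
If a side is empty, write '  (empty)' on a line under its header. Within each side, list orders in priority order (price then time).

After op 1 [order #1] limit_sell(price=96, qty=10): fills=none; bids=[-] asks=[#1:10@96]
After op 2 [order #2] limit_buy(price=97, qty=6): fills=#2x#1:6@96; bids=[-] asks=[#1:4@96]
After op 3 [order #3] limit_sell(price=99, qty=9): fills=none; bids=[-] asks=[#1:4@96 #3:9@99]
After op 4 [order #4] limit_buy(price=103, qty=9): fills=#4x#1:4@96 #4x#3:5@99; bids=[-] asks=[#3:4@99]
After op 5 [order #5] limit_sell(price=97, qty=7): fills=none; bids=[-] asks=[#5:7@97 #3:4@99]
After op 6 [order #6] limit_sell(price=102, qty=1): fills=none; bids=[-] asks=[#5:7@97 #3:4@99 #6:1@102]
After op 7 cancel(order #4): fills=none; bids=[-] asks=[#5:7@97 #3:4@99 #6:1@102]
After op 8 [order #7] limit_sell(price=100, qty=9): fills=none; bids=[-] asks=[#5:7@97 #3:4@99 #7:9@100 #6:1@102]
After op 9 [order #8] limit_sell(price=97, qty=4): fills=none; bids=[-] asks=[#5:7@97 #8:4@97 #3:4@99 #7:9@100 #6:1@102]

Answer: BIDS (highest first):
  (empty)
ASKS (lowest first):
  #5: 7@97
  #8: 4@97
  #3: 4@99
  #7: 9@100
  #6: 1@102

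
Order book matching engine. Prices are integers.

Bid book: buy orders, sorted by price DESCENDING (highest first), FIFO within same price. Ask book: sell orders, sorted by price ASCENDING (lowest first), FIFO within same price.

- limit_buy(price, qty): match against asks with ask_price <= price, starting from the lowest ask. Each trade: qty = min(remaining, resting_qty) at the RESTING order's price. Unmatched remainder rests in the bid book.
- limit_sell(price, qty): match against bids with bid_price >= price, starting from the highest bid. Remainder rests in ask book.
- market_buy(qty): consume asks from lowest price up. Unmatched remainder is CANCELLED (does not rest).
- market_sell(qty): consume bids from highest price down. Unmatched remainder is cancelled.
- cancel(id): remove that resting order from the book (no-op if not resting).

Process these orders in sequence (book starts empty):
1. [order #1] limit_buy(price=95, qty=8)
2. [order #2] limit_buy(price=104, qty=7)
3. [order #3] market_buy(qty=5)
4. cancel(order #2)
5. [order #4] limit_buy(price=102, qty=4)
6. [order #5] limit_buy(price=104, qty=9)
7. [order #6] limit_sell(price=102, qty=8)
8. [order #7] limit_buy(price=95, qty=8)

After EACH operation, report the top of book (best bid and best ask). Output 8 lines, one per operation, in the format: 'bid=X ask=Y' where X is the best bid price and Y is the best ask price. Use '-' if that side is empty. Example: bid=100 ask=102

After op 1 [order #1] limit_buy(price=95, qty=8): fills=none; bids=[#1:8@95] asks=[-]
After op 2 [order #2] limit_buy(price=104, qty=7): fills=none; bids=[#2:7@104 #1:8@95] asks=[-]
After op 3 [order #3] market_buy(qty=5): fills=none; bids=[#2:7@104 #1:8@95] asks=[-]
After op 4 cancel(order #2): fills=none; bids=[#1:8@95] asks=[-]
After op 5 [order #4] limit_buy(price=102, qty=4): fills=none; bids=[#4:4@102 #1:8@95] asks=[-]
After op 6 [order #5] limit_buy(price=104, qty=9): fills=none; bids=[#5:9@104 #4:4@102 #1:8@95] asks=[-]
After op 7 [order #6] limit_sell(price=102, qty=8): fills=#5x#6:8@104; bids=[#5:1@104 #4:4@102 #1:8@95] asks=[-]
After op 8 [order #7] limit_buy(price=95, qty=8): fills=none; bids=[#5:1@104 #4:4@102 #1:8@95 #7:8@95] asks=[-]

Answer: bid=95 ask=-
bid=104 ask=-
bid=104 ask=-
bid=95 ask=-
bid=102 ask=-
bid=104 ask=-
bid=104 ask=-
bid=104 ask=-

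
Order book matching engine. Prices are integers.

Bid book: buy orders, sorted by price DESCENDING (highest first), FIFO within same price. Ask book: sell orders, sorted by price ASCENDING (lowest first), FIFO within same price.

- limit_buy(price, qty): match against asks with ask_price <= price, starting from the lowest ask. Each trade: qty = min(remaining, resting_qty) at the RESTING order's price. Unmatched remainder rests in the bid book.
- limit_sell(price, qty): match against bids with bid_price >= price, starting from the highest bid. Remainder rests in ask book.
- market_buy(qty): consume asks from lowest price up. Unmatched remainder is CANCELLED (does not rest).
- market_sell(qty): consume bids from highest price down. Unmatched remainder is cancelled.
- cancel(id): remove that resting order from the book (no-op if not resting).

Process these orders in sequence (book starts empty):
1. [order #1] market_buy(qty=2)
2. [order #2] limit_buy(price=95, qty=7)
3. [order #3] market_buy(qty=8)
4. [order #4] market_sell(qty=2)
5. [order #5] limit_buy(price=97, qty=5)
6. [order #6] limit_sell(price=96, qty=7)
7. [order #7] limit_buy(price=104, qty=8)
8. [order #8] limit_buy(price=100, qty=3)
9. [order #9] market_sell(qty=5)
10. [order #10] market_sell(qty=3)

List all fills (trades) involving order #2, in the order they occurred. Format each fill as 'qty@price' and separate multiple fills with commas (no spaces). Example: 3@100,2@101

Answer: 2@95

Derivation:
After op 1 [order #1] market_buy(qty=2): fills=none; bids=[-] asks=[-]
After op 2 [order #2] limit_buy(price=95, qty=7): fills=none; bids=[#2:7@95] asks=[-]
After op 3 [order #3] market_buy(qty=8): fills=none; bids=[#2:7@95] asks=[-]
After op 4 [order #4] market_sell(qty=2): fills=#2x#4:2@95; bids=[#2:5@95] asks=[-]
After op 5 [order #5] limit_buy(price=97, qty=5): fills=none; bids=[#5:5@97 #2:5@95] asks=[-]
After op 6 [order #6] limit_sell(price=96, qty=7): fills=#5x#6:5@97; bids=[#2:5@95] asks=[#6:2@96]
After op 7 [order #7] limit_buy(price=104, qty=8): fills=#7x#6:2@96; bids=[#7:6@104 #2:5@95] asks=[-]
After op 8 [order #8] limit_buy(price=100, qty=3): fills=none; bids=[#7:6@104 #8:3@100 #2:5@95] asks=[-]
After op 9 [order #9] market_sell(qty=5): fills=#7x#9:5@104; bids=[#7:1@104 #8:3@100 #2:5@95] asks=[-]
After op 10 [order #10] market_sell(qty=3): fills=#7x#10:1@104 #8x#10:2@100; bids=[#8:1@100 #2:5@95] asks=[-]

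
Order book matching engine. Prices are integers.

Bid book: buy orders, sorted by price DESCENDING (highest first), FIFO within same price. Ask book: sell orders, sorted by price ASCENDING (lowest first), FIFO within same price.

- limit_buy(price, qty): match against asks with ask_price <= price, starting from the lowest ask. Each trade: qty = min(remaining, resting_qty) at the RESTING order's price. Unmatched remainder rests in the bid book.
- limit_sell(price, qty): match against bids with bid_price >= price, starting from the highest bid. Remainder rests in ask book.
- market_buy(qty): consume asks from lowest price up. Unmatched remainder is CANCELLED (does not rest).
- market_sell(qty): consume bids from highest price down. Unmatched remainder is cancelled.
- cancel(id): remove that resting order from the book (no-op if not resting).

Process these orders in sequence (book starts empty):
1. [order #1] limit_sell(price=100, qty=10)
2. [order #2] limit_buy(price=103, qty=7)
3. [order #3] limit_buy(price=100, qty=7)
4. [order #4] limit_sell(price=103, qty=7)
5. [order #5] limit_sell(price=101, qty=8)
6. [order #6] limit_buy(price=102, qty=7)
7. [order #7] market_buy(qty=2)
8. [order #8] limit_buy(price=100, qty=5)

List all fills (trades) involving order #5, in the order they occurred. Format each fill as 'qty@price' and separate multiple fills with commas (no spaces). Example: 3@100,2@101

Answer: 7@101,1@101

Derivation:
After op 1 [order #1] limit_sell(price=100, qty=10): fills=none; bids=[-] asks=[#1:10@100]
After op 2 [order #2] limit_buy(price=103, qty=7): fills=#2x#1:7@100; bids=[-] asks=[#1:3@100]
After op 3 [order #3] limit_buy(price=100, qty=7): fills=#3x#1:3@100; bids=[#3:4@100] asks=[-]
After op 4 [order #4] limit_sell(price=103, qty=7): fills=none; bids=[#3:4@100] asks=[#4:7@103]
After op 5 [order #5] limit_sell(price=101, qty=8): fills=none; bids=[#3:4@100] asks=[#5:8@101 #4:7@103]
After op 6 [order #6] limit_buy(price=102, qty=7): fills=#6x#5:7@101; bids=[#3:4@100] asks=[#5:1@101 #4:7@103]
After op 7 [order #7] market_buy(qty=2): fills=#7x#5:1@101 #7x#4:1@103; bids=[#3:4@100] asks=[#4:6@103]
After op 8 [order #8] limit_buy(price=100, qty=5): fills=none; bids=[#3:4@100 #8:5@100] asks=[#4:6@103]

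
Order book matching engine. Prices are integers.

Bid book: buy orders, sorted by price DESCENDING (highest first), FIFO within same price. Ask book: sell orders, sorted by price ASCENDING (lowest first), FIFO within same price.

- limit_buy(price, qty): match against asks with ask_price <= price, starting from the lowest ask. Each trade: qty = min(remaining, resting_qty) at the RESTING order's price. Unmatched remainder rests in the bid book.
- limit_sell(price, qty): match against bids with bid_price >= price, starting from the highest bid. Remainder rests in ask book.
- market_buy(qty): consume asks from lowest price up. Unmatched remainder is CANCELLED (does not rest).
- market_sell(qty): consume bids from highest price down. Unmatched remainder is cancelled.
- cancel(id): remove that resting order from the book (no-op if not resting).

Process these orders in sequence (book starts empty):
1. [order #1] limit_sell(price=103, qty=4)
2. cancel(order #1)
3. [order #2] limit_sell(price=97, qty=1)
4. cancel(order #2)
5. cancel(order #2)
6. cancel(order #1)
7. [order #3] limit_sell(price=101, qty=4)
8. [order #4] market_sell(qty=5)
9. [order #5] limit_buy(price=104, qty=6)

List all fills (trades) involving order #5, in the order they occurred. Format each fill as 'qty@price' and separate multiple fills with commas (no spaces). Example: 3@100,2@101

After op 1 [order #1] limit_sell(price=103, qty=4): fills=none; bids=[-] asks=[#1:4@103]
After op 2 cancel(order #1): fills=none; bids=[-] asks=[-]
After op 3 [order #2] limit_sell(price=97, qty=1): fills=none; bids=[-] asks=[#2:1@97]
After op 4 cancel(order #2): fills=none; bids=[-] asks=[-]
After op 5 cancel(order #2): fills=none; bids=[-] asks=[-]
After op 6 cancel(order #1): fills=none; bids=[-] asks=[-]
After op 7 [order #3] limit_sell(price=101, qty=4): fills=none; bids=[-] asks=[#3:4@101]
After op 8 [order #4] market_sell(qty=5): fills=none; bids=[-] asks=[#3:4@101]
After op 9 [order #5] limit_buy(price=104, qty=6): fills=#5x#3:4@101; bids=[#5:2@104] asks=[-]

Answer: 4@101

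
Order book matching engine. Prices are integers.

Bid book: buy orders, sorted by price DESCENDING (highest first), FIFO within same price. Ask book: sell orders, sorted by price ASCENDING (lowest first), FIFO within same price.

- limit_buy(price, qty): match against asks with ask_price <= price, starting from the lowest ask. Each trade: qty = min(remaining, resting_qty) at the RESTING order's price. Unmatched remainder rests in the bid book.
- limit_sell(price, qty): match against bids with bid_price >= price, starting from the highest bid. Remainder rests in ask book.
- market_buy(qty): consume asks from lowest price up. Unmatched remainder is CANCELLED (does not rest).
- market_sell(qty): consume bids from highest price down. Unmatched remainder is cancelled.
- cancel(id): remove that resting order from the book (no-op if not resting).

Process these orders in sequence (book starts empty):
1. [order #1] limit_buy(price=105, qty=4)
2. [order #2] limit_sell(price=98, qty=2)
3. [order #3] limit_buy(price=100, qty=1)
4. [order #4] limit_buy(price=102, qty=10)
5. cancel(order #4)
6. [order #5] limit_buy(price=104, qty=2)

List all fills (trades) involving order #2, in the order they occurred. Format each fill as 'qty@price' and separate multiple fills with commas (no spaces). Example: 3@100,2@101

After op 1 [order #1] limit_buy(price=105, qty=4): fills=none; bids=[#1:4@105] asks=[-]
After op 2 [order #2] limit_sell(price=98, qty=2): fills=#1x#2:2@105; bids=[#1:2@105] asks=[-]
After op 3 [order #3] limit_buy(price=100, qty=1): fills=none; bids=[#1:2@105 #3:1@100] asks=[-]
After op 4 [order #4] limit_buy(price=102, qty=10): fills=none; bids=[#1:2@105 #4:10@102 #3:1@100] asks=[-]
After op 5 cancel(order #4): fills=none; bids=[#1:2@105 #3:1@100] asks=[-]
After op 6 [order #5] limit_buy(price=104, qty=2): fills=none; bids=[#1:2@105 #5:2@104 #3:1@100] asks=[-]

Answer: 2@105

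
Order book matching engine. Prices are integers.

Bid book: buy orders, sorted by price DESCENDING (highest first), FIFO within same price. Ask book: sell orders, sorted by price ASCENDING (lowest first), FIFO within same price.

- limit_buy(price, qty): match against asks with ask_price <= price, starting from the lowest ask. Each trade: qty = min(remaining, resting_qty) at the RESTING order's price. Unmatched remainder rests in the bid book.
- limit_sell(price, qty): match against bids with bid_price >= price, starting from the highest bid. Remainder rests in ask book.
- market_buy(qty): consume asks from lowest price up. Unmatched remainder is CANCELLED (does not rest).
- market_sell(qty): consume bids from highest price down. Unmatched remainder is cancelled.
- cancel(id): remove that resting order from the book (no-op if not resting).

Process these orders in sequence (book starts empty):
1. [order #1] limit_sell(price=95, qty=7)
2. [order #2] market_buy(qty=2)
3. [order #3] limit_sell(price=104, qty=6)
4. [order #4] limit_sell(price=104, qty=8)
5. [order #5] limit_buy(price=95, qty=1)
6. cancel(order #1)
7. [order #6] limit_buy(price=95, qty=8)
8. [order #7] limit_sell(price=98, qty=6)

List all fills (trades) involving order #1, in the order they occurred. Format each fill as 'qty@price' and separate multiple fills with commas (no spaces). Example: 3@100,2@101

Answer: 2@95,1@95

Derivation:
After op 1 [order #1] limit_sell(price=95, qty=7): fills=none; bids=[-] asks=[#1:7@95]
After op 2 [order #2] market_buy(qty=2): fills=#2x#1:2@95; bids=[-] asks=[#1:5@95]
After op 3 [order #3] limit_sell(price=104, qty=6): fills=none; bids=[-] asks=[#1:5@95 #3:6@104]
After op 4 [order #4] limit_sell(price=104, qty=8): fills=none; bids=[-] asks=[#1:5@95 #3:6@104 #4:8@104]
After op 5 [order #5] limit_buy(price=95, qty=1): fills=#5x#1:1@95; bids=[-] asks=[#1:4@95 #3:6@104 #4:8@104]
After op 6 cancel(order #1): fills=none; bids=[-] asks=[#3:6@104 #4:8@104]
After op 7 [order #6] limit_buy(price=95, qty=8): fills=none; bids=[#6:8@95] asks=[#3:6@104 #4:8@104]
After op 8 [order #7] limit_sell(price=98, qty=6): fills=none; bids=[#6:8@95] asks=[#7:6@98 #3:6@104 #4:8@104]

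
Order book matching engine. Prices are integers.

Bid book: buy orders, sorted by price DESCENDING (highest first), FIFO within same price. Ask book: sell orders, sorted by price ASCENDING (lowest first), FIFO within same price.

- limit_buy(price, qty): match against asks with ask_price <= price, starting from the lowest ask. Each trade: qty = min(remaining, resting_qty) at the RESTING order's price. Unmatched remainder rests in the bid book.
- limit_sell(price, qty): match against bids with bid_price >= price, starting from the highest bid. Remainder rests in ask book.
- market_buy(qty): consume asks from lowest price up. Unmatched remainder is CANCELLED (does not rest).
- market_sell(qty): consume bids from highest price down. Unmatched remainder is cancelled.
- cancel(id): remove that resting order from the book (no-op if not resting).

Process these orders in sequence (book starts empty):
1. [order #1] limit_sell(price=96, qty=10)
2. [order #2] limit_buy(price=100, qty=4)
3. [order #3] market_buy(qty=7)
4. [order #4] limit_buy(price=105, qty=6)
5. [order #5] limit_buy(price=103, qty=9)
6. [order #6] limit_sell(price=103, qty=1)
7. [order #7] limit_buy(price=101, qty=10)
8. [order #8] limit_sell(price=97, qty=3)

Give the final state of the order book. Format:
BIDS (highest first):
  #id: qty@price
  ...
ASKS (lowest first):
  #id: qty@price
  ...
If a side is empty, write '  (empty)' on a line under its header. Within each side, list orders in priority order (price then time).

After op 1 [order #1] limit_sell(price=96, qty=10): fills=none; bids=[-] asks=[#1:10@96]
After op 2 [order #2] limit_buy(price=100, qty=4): fills=#2x#1:4@96; bids=[-] asks=[#1:6@96]
After op 3 [order #3] market_buy(qty=7): fills=#3x#1:6@96; bids=[-] asks=[-]
After op 4 [order #4] limit_buy(price=105, qty=6): fills=none; bids=[#4:6@105] asks=[-]
After op 5 [order #5] limit_buy(price=103, qty=9): fills=none; bids=[#4:6@105 #5:9@103] asks=[-]
After op 6 [order #6] limit_sell(price=103, qty=1): fills=#4x#6:1@105; bids=[#4:5@105 #5:9@103] asks=[-]
After op 7 [order #7] limit_buy(price=101, qty=10): fills=none; bids=[#4:5@105 #5:9@103 #7:10@101] asks=[-]
After op 8 [order #8] limit_sell(price=97, qty=3): fills=#4x#8:3@105; bids=[#4:2@105 #5:9@103 #7:10@101] asks=[-]

Answer: BIDS (highest first):
  #4: 2@105
  #5: 9@103
  #7: 10@101
ASKS (lowest first):
  (empty)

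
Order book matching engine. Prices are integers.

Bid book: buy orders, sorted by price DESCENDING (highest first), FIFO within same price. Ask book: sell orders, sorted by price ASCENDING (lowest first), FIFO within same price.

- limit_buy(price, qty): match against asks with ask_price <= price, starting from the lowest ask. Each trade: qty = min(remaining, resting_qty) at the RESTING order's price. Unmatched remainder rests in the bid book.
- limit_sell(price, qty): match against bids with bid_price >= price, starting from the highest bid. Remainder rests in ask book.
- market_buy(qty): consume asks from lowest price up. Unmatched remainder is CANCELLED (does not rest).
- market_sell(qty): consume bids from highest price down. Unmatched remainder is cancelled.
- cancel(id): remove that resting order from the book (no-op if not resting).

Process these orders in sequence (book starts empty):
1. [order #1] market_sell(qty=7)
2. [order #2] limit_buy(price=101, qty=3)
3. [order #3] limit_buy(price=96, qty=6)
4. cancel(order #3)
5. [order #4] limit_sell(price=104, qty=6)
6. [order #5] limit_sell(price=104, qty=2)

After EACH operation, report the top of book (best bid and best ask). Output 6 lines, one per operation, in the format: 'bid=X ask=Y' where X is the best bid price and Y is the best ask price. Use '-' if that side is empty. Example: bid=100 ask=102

After op 1 [order #1] market_sell(qty=7): fills=none; bids=[-] asks=[-]
After op 2 [order #2] limit_buy(price=101, qty=3): fills=none; bids=[#2:3@101] asks=[-]
After op 3 [order #3] limit_buy(price=96, qty=6): fills=none; bids=[#2:3@101 #3:6@96] asks=[-]
After op 4 cancel(order #3): fills=none; bids=[#2:3@101] asks=[-]
After op 5 [order #4] limit_sell(price=104, qty=6): fills=none; bids=[#2:3@101] asks=[#4:6@104]
After op 6 [order #5] limit_sell(price=104, qty=2): fills=none; bids=[#2:3@101] asks=[#4:6@104 #5:2@104]

Answer: bid=- ask=-
bid=101 ask=-
bid=101 ask=-
bid=101 ask=-
bid=101 ask=104
bid=101 ask=104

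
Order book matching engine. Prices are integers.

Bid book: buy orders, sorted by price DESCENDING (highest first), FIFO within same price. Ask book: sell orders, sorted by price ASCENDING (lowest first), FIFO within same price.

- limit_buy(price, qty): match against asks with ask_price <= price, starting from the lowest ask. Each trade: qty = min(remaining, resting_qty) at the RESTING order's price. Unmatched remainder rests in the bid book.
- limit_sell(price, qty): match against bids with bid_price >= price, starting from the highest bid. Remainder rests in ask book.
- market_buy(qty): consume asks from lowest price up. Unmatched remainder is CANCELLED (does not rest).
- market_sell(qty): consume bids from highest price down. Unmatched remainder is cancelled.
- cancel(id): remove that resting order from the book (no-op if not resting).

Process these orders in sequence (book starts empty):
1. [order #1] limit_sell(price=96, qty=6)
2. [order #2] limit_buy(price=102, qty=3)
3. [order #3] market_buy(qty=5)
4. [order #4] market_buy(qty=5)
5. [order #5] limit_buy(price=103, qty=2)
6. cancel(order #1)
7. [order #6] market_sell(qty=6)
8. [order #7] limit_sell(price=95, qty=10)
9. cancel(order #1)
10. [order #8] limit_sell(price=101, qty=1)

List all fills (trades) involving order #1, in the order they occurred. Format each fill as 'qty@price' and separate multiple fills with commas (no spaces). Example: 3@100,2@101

Answer: 3@96,3@96

Derivation:
After op 1 [order #1] limit_sell(price=96, qty=6): fills=none; bids=[-] asks=[#1:6@96]
After op 2 [order #2] limit_buy(price=102, qty=3): fills=#2x#1:3@96; bids=[-] asks=[#1:3@96]
After op 3 [order #3] market_buy(qty=5): fills=#3x#1:3@96; bids=[-] asks=[-]
After op 4 [order #4] market_buy(qty=5): fills=none; bids=[-] asks=[-]
After op 5 [order #5] limit_buy(price=103, qty=2): fills=none; bids=[#5:2@103] asks=[-]
After op 6 cancel(order #1): fills=none; bids=[#5:2@103] asks=[-]
After op 7 [order #6] market_sell(qty=6): fills=#5x#6:2@103; bids=[-] asks=[-]
After op 8 [order #7] limit_sell(price=95, qty=10): fills=none; bids=[-] asks=[#7:10@95]
After op 9 cancel(order #1): fills=none; bids=[-] asks=[#7:10@95]
After op 10 [order #8] limit_sell(price=101, qty=1): fills=none; bids=[-] asks=[#7:10@95 #8:1@101]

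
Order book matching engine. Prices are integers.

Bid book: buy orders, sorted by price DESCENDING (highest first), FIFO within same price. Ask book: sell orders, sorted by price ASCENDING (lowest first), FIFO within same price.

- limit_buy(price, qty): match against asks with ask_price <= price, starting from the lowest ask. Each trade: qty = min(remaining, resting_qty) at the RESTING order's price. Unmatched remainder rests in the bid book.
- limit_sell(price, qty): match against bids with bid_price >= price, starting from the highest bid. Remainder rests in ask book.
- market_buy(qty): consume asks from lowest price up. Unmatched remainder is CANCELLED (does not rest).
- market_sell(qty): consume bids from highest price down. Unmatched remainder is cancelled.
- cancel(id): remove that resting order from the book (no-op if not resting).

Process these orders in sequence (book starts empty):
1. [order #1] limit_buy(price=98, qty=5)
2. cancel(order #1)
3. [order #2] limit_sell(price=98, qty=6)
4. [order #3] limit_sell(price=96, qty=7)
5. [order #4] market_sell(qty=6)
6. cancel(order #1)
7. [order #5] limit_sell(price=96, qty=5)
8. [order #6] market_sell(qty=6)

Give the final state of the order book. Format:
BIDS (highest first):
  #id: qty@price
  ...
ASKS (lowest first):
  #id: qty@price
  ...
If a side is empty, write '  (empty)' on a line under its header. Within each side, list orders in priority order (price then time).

After op 1 [order #1] limit_buy(price=98, qty=5): fills=none; bids=[#1:5@98] asks=[-]
After op 2 cancel(order #1): fills=none; bids=[-] asks=[-]
After op 3 [order #2] limit_sell(price=98, qty=6): fills=none; bids=[-] asks=[#2:6@98]
After op 4 [order #3] limit_sell(price=96, qty=7): fills=none; bids=[-] asks=[#3:7@96 #2:6@98]
After op 5 [order #4] market_sell(qty=6): fills=none; bids=[-] asks=[#3:7@96 #2:6@98]
After op 6 cancel(order #1): fills=none; bids=[-] asks=[#3:7@96 #2:6@98]
After op 7 [order #5] limit_sell(price=96, qty=5): fills=none; bids=[-] asks=[#3:7@96 #5:5@96 #2:6@98]
After op 8 [order #6] market_sell(qty=6): fills=none; bids=[-] asks=[#3:7@96 #5:5@96 #2:6@98]

Answer: BIDS (highest first):
  (empty)
ASKS (lowest first):
  #3: 7@96
  #5: 5@96
  #2: 6@98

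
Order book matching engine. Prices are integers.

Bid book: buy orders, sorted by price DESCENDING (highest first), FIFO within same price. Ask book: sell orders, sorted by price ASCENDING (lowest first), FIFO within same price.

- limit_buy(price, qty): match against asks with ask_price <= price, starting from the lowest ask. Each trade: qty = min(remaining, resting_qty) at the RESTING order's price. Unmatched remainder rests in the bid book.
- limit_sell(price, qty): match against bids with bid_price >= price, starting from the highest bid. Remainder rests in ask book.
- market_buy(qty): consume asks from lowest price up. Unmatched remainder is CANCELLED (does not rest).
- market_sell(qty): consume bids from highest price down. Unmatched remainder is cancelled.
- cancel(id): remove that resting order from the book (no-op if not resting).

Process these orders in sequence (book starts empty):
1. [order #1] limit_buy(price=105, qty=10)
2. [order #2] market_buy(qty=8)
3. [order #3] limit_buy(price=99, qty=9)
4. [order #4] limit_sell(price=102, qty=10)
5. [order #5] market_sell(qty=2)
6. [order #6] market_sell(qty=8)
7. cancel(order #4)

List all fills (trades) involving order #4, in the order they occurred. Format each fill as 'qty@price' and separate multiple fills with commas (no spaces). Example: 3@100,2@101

Answer: 10@105

Derivation:
After op 1 [order #1] limit_buy(price=105, qty=10): fills=none; bids=[#1:10@105] asks=[-]
After op 2 [order #2] market_buy(qty=8): fills=none; bids=[#1:10@105] asks=[-]
After op 3 [order #3] limit_buy(price=99, qty=9): fills=none; bids=[#1:10@105 #3:9@99] asks=[-]
After op 4 [order #4] limit_sell(price=102, qty=10): fills=#1x#4:10@105; bids=[#3:9@99] asks=[-]
After op 5 [order #5] market_sell(qty=2): fills=#3x#5:2@99; bids=[#3:7@99] asks=[-]
After op 6 [order #6] market_sell(qty=8): fills=#3x#6:7@99; bids=[-] asks=[-]
After op 7 cancel(order #4): fills=none; bids=[-] asks=[-]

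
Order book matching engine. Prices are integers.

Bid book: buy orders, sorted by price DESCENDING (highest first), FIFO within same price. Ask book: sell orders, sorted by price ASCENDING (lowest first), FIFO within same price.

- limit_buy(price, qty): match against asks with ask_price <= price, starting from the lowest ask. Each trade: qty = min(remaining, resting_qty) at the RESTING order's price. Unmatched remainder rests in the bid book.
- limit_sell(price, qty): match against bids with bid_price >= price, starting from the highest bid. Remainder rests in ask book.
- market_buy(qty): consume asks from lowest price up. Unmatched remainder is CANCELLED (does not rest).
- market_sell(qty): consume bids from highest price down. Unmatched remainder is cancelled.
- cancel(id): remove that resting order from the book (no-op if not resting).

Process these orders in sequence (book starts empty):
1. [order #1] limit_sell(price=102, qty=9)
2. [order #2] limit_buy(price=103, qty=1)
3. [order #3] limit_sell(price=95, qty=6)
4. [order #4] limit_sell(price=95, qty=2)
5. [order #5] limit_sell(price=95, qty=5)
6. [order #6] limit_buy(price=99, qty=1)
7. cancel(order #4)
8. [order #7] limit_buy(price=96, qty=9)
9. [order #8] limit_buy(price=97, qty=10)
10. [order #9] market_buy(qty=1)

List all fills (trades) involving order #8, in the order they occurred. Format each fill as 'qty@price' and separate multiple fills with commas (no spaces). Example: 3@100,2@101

Answer: 1@95

Derivation:
After op 1 [order #1] limit_sell(price=102, qty=9): fills=none; bids=[-] asks=[#1:9@102]
After op 2 [order #2] limit_buy(price=103, qty=1): fills=#2x#1:1@102; bids=[-] asks=[#1:8@102]
After op 3 [order #3] limit_sell(price=95, qty=6): fills=none; bids=[-] asks=[#3:6@95 #1:8@102]
After op 4 [order #4] limit_sell(price=95, qty=2): fills=none; bids=[-] asks=[#3:6@95 #4:2@95 #1:8@102]
After op 5 [order #5] limit_sell(price=95, qty=5): fills=none; bids=[-] asks=[#3:6@95 #4:2@95 #5:5@95 #1:8@102]
After op 6 [order #6] limit_buy(price=99, qty=1): fills=#6x#3:1@95; bids=[-] asks=[#3:5@95 #4:2@95 #5:5@95 #1:8@102]
After op 7 cancel(order #4): fills=none; bids=[-] asks=[#3:5@95 #5:5@95 #1:8@102]
After op 8 [order #7] limit_buy(price=96, qty=9): fills=#7x#3:5@95 #7x#5:4@95; bids=[-] asks=[#5:1@95 #1:8@102]
After op 9 [order #8] limit_buy(price=97, qty=10): fills=#8x#5:1@95; bids=[#8:9@97] asks=[#1:8@102]
After op 10 [order #9] market_buy(qty=1): fills=#9x#1:1@102; bids=[#8:9@97] asks=[#1:7@102]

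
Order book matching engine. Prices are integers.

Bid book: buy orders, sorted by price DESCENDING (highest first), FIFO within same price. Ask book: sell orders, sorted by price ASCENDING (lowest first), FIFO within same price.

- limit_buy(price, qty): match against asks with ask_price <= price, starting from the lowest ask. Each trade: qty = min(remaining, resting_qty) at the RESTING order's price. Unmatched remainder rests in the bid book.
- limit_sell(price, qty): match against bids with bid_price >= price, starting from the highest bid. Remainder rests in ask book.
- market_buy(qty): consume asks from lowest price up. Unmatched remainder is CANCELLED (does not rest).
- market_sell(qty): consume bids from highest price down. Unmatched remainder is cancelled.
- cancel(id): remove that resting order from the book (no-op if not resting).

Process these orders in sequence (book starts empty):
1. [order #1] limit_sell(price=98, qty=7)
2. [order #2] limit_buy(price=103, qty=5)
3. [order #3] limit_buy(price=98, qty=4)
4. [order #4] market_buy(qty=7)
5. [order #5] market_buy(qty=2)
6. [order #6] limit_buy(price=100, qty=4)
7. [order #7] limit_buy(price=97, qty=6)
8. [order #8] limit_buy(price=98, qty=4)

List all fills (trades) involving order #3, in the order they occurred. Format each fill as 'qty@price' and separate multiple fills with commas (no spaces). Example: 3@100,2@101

After op 1 [order #1] limit_sell(price=98, qty=7): fills=none; bids=[-] asks=[#1:7@98]
After op 2 [order #2] limit_buy(price=103, qty=5): fills=#2x#1:5@98; bids=[-] asks=[#1:2@98]
After op 3 [order #3] limit_buy(price=98, qty=4): fills=#3x#1:2@98; bids=[#3:2@98] asks=[-]
After op 4 [order #4] market_buy(qty=7): fills=none; bids=[#3:2@98] asks=[-]
After op 5 [order #5] market_buy(qty=2): fills=none; bids=[#3:2@98] asks=[-]
After op 6 [order #6] limit_buy(price=100, qty=4): fills=none; bids=[#6:4@100 #3:2@98] asks=[-]
After op 7 [order #7] limit_buy(price=97, qty=6): fills=none; bids=[#6:4@100 #3:2@98 #7:6@97] asks=[-]
After op 8 [order #8] limit_buy(price=98, qty=4): fills=none; bids=[#6:4@100 #3:2@98 #8:4@98 #7:6@97] asks=[-]

Answer: 2@98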